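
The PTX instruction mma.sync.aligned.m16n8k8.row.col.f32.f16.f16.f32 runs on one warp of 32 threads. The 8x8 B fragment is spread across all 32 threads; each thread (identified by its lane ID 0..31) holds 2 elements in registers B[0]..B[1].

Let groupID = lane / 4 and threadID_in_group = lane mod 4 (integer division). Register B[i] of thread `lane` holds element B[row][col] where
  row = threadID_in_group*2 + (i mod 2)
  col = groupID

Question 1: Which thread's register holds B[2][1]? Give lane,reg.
c=1⇒gr=1  r=2⇒th=1,odd=0
L=1*4+1=5  i=0=0

5,0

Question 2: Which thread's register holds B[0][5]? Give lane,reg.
20,0

c=5⇒gr=5  r=0⇒th=0,odd=0
L=5*4+0=20  i=0=0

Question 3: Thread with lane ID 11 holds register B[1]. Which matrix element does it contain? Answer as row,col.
11: gid=2,tid=3
[1] (3*2+1,2) = (7,2)

7,2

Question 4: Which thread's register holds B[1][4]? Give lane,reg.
c=4⇒gr=4  r=1⇒th=0,odd=1
L=4*4+0=16  i=1=1

16,1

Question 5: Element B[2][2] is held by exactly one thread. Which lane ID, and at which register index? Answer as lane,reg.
9,0

c=2->g=2  r=2->t=1,b0=0
L=2*4+1=9  i=0=0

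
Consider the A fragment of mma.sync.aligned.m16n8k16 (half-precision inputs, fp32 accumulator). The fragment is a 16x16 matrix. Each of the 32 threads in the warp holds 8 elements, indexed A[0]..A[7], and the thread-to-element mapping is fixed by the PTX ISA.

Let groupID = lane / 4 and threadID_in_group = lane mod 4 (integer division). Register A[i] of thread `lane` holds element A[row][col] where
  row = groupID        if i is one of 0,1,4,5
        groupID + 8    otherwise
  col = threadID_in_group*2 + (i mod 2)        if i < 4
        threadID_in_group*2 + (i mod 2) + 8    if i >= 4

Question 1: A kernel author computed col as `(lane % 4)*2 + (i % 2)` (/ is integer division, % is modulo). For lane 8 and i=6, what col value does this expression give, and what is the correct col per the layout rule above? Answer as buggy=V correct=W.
`(lane % 4)*2 + (i % 2)`[8,6]->0
L=8->g=8>>2=2, t=8&3=0
[6]->row 2+8=10  col 0·2+0+8=8
col: 0 vs 8

buggy=0 correct=8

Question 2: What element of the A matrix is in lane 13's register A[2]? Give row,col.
lane 13⇒13/4=3, 13 mod 4=1
i=2  r:3+8⇒11  c:2·1+0+0⇒2

11,2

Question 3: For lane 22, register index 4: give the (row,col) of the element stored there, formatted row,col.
22: g=5,t=2
[4] (5+0,2*2+0+8) = (5,12)

5,12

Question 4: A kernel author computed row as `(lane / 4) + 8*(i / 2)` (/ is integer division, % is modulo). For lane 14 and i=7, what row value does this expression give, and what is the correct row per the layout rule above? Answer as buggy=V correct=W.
`(lane / 4) + 8*(i / 2)`[14,7]→27
lane 14→14/4=3, 14 mod 4=2
i=7  r:3+8→11  c:2·2+1+8→13
row: 27 vs 11

buggy=27 correct=11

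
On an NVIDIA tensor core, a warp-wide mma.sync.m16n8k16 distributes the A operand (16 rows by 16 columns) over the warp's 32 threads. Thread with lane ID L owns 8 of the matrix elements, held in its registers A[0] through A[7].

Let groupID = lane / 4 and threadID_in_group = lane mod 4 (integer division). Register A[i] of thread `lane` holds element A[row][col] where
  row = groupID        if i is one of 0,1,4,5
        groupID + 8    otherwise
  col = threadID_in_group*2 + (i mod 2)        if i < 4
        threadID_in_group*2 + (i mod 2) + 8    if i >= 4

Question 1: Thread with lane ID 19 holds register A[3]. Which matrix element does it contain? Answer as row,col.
19: gr=4,th=3
[3] (4+8,3*2+1+0) = (12,7)

12,7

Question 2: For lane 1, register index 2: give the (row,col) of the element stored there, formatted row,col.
8,2

1: g=0,t=1
[2] (0+8,1*2+0+0) = (8,2)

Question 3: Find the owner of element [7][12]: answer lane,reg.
r: 7->gid=7,r8=0  c: 12->c8=1,tid=2,i&1=0
L=7*4+2=30  i=1*4+0*2+0=4

30,4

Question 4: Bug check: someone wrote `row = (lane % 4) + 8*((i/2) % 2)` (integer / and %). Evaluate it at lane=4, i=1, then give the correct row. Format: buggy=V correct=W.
buggy=0 correct=1

`(lane % 4) + 8*((i/2) % 2)`[4,1]→0
4: G=1,T=0
[1] (1+0,0*2+1+0) = (1,1)
row: 0 vs 1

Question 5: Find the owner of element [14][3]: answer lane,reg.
25,3

r=14⇒gr=6,Rb=1  c=3⇒Cb=0,th=1,odd=1
L=6*4+1=25  i=0*4+1*2+1=3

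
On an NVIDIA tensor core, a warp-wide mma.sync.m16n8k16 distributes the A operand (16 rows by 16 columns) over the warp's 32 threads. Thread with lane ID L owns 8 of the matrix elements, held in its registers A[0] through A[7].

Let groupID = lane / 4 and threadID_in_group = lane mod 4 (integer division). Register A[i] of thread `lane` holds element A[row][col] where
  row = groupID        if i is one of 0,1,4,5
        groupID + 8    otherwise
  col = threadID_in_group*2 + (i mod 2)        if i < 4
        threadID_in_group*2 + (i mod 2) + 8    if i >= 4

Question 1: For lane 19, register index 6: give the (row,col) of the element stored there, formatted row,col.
L=19->gid=19>>2=4, tid=19&3=3
[6]->row 4+8=12  col 3·2+0+8=14

12,14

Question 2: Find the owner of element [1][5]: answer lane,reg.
6,1

r: 1->gid=1,r8=0  c: 5->c8=0,tid=2,i&1=1
L=1*4+2=6  i=0*4+0*2+1=1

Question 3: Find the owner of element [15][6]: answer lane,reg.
31,2

r: 15->gid=7,r8=1  c: 6->c8=0,tid=3,i&1=0
L=7*4+3=31  i=0*4+1*2+0=2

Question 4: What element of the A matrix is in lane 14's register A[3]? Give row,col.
lane 14: grp=3 (14/4), tig=2 (14%4)
i=3: r=3+8=11, c=2*2+1+0=5

11,5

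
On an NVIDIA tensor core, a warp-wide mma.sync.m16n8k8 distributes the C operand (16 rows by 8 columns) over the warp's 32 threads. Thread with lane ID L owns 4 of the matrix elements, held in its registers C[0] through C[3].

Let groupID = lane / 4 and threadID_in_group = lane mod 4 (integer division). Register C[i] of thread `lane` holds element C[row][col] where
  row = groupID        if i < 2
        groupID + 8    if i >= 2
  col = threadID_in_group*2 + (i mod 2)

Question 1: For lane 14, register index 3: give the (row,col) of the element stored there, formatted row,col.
lane 14→14/4=3, 14 mod 4=2
i=3  r:3+8→11  c:2·2+1→5

11,5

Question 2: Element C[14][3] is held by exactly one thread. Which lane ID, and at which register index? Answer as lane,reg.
r=14⇒gr=6,Rb=1  c=3⇒th=1,odd=1
L=6*4+1=25  i=1*2+1=3

25,3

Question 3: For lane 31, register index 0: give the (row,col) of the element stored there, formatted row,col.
lane 31→31/4=7, 31 mod 4=3
i=0  r:7+0→7  c:2·3+0→6

7,6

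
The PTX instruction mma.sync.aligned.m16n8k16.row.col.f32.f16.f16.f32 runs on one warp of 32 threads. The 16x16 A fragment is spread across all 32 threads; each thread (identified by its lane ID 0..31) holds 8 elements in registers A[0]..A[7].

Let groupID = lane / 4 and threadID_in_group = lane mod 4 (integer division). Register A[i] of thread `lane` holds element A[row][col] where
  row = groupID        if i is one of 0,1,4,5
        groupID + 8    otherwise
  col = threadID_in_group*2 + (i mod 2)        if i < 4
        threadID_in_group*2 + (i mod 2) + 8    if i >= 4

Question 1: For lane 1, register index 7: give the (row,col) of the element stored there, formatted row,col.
8,11

1: gid=0,tid=1
[7] (0+8,1*2+1+8) = (8,11)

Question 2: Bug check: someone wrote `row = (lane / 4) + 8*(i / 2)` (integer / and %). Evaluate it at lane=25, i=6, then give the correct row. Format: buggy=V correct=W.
`(lane / 4) + 8*(i / 2)`[25,6]->30
L=25->gid=25>>2=6, tid=25&3=1
[6]->row 6+8=14  col 1·2+0+8=10
row: 30 vs 14

buggy=30 correct=14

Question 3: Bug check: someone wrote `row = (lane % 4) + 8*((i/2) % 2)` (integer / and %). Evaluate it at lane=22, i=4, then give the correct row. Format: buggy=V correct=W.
buggy=2 correct=5

`(lane % 4) + 8*((i/2) % 2)`[22,4]=>2
L=22=>grp=22>>2=5, tig=22&3=2
[4]=>row 5+0=5  col 2·2+0+8=12
row: 2 vs 5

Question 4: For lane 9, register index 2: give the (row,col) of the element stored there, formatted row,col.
lane 9⇒9/4=2, 9 mod 4=1
i=2  r:2+8⇒10  c:2·1+0+0⇒2

10,2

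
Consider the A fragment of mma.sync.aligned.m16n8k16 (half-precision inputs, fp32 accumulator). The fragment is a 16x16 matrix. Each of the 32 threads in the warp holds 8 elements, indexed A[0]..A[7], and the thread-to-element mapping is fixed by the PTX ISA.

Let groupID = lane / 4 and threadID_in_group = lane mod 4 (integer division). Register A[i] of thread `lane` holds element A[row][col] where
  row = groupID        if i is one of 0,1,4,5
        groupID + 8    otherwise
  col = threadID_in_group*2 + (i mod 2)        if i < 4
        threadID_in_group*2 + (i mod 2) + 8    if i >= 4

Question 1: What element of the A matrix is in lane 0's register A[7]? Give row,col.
lane 0: grp=0 (0/4), tig=0 (0%4)
i=7: r=0+8=8, c=0*2+1+8=9

8,9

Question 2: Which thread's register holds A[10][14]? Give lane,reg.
r=10⇒gr=2,Rb=1  c=14⇒Cb=1,th=3,odd=0
L=2*4+3=11  i=1*4+1*2+0=6

11,6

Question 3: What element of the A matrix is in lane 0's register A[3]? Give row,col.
8,1

0: grp=0,tig=0
[3] (0+8,0*2+1+0) = (8,1)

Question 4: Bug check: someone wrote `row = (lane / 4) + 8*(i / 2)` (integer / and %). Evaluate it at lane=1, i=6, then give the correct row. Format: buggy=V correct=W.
buggy=24 correct=8

`(lane / 4) + 8*(i / 2)`[1,6]⇒24
lane 1⇒1/4=0, 1 mod 4=1
i=6  r:0+8⇒8  c:2·1+0+8⇒10
row: 24 vs 8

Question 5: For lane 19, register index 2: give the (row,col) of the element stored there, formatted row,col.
12,6

L=19→G=19>>2=4, T=19&3=3
[2]→row 4+8=12  col 3·2+0+0=6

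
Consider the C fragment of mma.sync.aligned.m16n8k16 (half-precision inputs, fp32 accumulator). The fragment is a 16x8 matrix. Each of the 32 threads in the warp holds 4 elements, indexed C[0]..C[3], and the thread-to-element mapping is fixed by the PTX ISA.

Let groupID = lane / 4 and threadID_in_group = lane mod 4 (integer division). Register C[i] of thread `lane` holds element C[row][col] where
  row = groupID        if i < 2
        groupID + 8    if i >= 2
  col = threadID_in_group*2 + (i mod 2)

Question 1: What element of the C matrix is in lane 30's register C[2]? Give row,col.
15,4

30: g=7,t=2
[2] (7+8,2*2+0) = (15,4)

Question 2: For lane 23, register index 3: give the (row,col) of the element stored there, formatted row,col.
L=23⇒gr=23>>2=5, th=23&3=3
[3]⇒row 5+8=13  col 3·2+1=7

13,7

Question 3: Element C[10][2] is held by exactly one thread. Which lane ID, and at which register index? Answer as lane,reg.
9,2

r:10=>grp=2,rB=1  c:2=>tig=1,lo=0
L=2*4+1=9  i=1*2+0=2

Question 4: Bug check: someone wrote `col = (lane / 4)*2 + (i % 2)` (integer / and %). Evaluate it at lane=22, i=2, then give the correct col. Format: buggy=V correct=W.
buggy=10 correct=4

`(lane / 4)*2 + (i % 2)`[22,2]->10
lane 22: gid=5 (22/4), tid=2 (22%4)
i=2: r=5+8=13, c=2*2+0=4
col: 10 vs 4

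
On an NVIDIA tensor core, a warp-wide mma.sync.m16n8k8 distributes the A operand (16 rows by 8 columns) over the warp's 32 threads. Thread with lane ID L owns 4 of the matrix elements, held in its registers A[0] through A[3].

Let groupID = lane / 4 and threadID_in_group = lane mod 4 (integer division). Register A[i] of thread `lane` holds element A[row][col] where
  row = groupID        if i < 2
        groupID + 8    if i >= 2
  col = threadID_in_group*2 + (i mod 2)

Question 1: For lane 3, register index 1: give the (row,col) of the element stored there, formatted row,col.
lane 3->3/4=0, 3 mod 4=3
i=1  r:0+0->0  c:2·3+1->7

0,7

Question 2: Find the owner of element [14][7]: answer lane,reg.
r=14⇒gr=6,Rb=1  c=7⇒th=3,odd=1
L=6*4+3=27  i=1*2+1=3

27,3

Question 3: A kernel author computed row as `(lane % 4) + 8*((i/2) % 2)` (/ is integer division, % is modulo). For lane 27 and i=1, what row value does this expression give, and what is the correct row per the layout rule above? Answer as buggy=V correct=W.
`(lane % 4) + 8*((i/2) % 2)`[27,1]->3
lane 27: g=6 (27/4), t=3 (27%4)
i=1: r=6+0=6, c=3*2+1=7
row: 3 vs 6

buggy=3 correct=6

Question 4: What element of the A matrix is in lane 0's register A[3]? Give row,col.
lane 0: gr=0 (0/4), th=0 (0%4)
i=3: r=0+8=8, c=0*2+1=1

8,1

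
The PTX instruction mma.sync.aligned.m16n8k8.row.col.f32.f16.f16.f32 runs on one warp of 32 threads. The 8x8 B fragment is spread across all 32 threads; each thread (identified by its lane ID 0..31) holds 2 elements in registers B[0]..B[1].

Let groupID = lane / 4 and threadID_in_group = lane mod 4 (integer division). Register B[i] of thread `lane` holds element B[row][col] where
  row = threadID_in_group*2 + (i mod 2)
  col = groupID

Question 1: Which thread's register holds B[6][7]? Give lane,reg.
c=7⇒gr=7  r=6⇒th=3,odd=0
L=7*4+3=31  i=0=0

31,0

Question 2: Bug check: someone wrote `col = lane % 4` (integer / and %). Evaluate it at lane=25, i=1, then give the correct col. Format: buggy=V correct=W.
`lane % 4`[25,1]->1
25: g=6,t=1
[1] (1*2+1,6) = (3,6)
col: 1 vs 6

buggy=1 correct=6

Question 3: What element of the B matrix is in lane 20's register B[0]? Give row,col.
lane 20⇒20/4=5, 20 mod 4=0
i=0  r:2·0+0⇒0  c:5

0,5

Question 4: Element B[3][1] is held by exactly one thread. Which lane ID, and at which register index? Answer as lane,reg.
c: 1->gid=1  r: 3->tid=1,i&1=1
L=1*4+1=5  i=1=1

5,1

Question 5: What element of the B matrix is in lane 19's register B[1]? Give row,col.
7,4

lane 19: gid=4 (19/4), tid=3 (19%4)
i=1: r=3*2+1=7, c=gid=4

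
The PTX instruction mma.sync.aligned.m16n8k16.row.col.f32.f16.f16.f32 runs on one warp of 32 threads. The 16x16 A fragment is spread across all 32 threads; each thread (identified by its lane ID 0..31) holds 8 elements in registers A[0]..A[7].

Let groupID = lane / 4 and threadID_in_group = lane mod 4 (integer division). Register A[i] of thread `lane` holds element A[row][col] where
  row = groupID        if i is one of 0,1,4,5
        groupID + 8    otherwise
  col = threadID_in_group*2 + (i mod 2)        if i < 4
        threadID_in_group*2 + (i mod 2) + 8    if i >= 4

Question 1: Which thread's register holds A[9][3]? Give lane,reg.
r=9->g=1,rb=1  c=3->cb=0,t=1,b0=1
L=1*4+1=5  i=0*4+1*2+1=3

5,3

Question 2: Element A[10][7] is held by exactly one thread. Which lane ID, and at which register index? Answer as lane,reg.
11,3

r=10->g=2,rb=1  c=7->cb=0,t=3,b0=1
L=2*4+3=11  i=0*4+1*2+1=3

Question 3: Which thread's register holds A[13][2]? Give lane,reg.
r:13=>grp=5,rB=1  c:2=>cB=0,tig=1,lo=0
L=5*4+1=21  i=0*4+1*2+0=2

21,2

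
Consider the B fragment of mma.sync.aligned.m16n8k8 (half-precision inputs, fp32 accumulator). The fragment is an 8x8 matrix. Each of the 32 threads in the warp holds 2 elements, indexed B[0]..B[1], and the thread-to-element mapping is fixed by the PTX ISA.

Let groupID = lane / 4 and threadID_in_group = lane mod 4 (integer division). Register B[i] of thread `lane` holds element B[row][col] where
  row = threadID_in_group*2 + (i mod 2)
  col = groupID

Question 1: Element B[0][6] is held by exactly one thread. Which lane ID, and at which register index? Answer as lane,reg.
c=6→G=6  r=0→T=0,p=0
L=6*4+0=24  i=0=0

24,0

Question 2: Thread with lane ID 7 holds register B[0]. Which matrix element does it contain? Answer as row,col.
6,1

L=7→G=7>>2=1, T=7&3=3
[0]→row 3·2+0=6  col G=1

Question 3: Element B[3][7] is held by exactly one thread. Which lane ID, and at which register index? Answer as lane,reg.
29,1

c=7→G=7  r=3→T=1,p=1
L=7*4+1=29  i=1=1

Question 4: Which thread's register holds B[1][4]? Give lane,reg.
16,1

c=4→G=4  r=1→T=0,p=1
L=4*4+0=16  i=1=1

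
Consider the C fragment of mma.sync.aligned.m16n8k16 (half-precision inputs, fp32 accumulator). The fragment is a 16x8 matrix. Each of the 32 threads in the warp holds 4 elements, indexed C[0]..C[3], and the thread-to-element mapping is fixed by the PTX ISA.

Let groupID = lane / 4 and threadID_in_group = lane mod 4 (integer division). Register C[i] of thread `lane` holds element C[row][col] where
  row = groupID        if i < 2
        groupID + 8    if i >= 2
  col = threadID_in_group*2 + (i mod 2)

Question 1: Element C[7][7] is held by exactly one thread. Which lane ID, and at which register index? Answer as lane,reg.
r: 7->gid=7,r8=0  c: 7->tid=3,i&1=1
L=7*4+3=31  i=0*2+1=1

31,1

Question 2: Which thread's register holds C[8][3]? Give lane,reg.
r=8->g=0,rb=1  c=3->t=1,b0=1
L=0*4+1=1  i=1*2+1=3

1,3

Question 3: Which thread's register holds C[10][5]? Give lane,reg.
r=10->g=2,rb=1  c=5->t=2,b0=1
L=2*4+2=10  i=1*2+1=3

10,3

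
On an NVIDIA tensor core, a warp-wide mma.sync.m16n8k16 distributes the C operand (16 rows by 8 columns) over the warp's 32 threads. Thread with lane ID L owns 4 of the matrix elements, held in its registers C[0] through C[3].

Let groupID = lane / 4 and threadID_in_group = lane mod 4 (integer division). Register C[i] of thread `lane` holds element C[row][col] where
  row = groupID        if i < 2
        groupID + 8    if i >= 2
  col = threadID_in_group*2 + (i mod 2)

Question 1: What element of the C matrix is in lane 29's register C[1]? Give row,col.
7,3

lane 29: g=7 (29/4), t=1 (29%4)
i=1: r=7+0=7, c=1*2+1=3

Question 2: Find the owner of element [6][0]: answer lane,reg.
24,0

r=6⇒gr=6,Rb=0  c=0⇒th=0,odd=0
L=6*4+0=24  i=0*2+0=0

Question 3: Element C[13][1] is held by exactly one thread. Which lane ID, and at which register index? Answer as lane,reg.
r=13→G=5,rhi=1  c=1→T=0,p=1
L=5*4+0=20  i=1*2+1=3

20,3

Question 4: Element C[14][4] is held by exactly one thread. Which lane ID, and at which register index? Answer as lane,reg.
26,2

r:14=>grp=6,rB=1  c:4=>tig=2,lo=0
L=6*4+2=26  i=1*2+0=2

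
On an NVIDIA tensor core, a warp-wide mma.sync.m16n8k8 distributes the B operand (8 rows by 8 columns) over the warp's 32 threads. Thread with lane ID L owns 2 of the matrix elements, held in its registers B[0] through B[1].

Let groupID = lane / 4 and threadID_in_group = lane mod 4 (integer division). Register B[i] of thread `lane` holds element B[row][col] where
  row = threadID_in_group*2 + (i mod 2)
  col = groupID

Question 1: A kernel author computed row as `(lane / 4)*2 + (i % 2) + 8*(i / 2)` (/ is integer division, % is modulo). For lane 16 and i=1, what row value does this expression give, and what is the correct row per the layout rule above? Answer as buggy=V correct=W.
buggy=9 correct=1

`(lane / 4)*2 + (i % 2) + 8*(i / 2)`[16,1]->9
16: g=4,t=0
[1] (0*2+1,4) = (1,4)
row: 9 vs 1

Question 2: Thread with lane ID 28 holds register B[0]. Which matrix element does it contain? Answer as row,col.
28: gid=7,tid=0
[0] (0*2+0,7) = (0,7)

0,7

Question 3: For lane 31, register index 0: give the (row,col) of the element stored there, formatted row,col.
lane 31: g=7 (31/4), t=3 (31%4)
i=0: r=3*2+0=6, c=g=7

6,7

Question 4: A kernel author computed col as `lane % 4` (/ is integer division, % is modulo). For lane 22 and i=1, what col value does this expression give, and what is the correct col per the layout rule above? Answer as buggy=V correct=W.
`lane % 4`[22,1]→2
lane 22: G=5 (22/4), T=2 (22%4)
i=1: r=2*2+1=5, c=G=5
col: 2 vs 5

buggy=2 correct=5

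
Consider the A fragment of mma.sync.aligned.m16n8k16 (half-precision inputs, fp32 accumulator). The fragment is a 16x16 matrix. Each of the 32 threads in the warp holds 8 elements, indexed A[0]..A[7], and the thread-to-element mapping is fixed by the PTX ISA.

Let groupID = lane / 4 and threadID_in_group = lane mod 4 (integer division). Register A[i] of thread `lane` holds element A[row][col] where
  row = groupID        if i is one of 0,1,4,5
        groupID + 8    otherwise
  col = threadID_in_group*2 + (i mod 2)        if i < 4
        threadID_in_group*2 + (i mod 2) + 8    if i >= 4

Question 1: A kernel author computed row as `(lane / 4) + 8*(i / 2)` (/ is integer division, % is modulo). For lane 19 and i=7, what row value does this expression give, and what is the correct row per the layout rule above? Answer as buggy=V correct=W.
buggy=28 correct=12

`(lane / 4) + 8*(i / 2)`[19,7]->28
L=19->g=19>>2=4, t=19&3=3
[7]->row 4+8=12  col 3·2+1+8=15
row: 28 vs 12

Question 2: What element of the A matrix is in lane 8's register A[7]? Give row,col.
10,9

lane 8->8/4=2, 8 mod 4=0
i=7  r:2+8->10  c:2·0+1+8->9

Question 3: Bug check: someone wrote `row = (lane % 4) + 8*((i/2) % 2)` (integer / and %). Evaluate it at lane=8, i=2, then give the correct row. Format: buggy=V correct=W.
`(lane % 4) + 8*((i/2) % 2)`[8,2]→8
L=8→G=8>>2=2, T=8&3=0
[2]→row 2+8=10  col 0·2+0+0=0
row: 8 vs 10

buggy=8 correct=10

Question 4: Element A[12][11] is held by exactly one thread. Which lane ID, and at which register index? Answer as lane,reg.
17,7

r=12⇒gr=4,Rb=1  c=11⇒Cb=1,th=1,odd=1
L=4*4+1=17  i=1*4+1*2+1=7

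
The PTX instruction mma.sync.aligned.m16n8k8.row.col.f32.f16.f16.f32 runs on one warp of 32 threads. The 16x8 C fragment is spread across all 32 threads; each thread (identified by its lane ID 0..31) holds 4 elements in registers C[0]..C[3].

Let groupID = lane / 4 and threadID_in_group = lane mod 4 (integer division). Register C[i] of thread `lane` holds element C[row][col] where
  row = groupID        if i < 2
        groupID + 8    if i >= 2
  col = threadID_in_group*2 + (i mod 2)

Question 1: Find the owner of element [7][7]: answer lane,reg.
31,1

r=7->g=7,rb=0  c=7->t=3,b0=1
L=7*4+3=31  i=0*2+1=1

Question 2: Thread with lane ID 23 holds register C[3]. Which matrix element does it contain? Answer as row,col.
13,7

23: gid=5,tid=3
[3] (5+8,3*2+1) = (13,7)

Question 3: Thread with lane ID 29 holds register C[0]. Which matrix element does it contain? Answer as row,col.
L=29->gid=29>>2=7, tid=29&3=1
[0]->row 7+0=7  col 1·2+0=2

7,2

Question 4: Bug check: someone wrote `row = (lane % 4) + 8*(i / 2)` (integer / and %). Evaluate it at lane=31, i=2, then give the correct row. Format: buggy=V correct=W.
buggy=11 correct=15

`(lane % 4) + 8*(i / 2)`[31,2]=>11
lane 31: grp=7 (31/4), tig=3 (31%4)
i=2: r=7+8=15, c=3*2+0=6
row: 11 vs 15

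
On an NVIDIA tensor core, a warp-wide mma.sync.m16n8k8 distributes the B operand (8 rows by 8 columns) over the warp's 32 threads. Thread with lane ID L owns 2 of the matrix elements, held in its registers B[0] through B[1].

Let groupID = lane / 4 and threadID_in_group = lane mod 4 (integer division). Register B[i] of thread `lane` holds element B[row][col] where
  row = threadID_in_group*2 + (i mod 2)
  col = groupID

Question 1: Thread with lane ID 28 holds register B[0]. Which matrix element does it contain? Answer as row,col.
lane 28→28/4=7, 28 mod 4=0
i=0  r:2·0+0→0  c:7

0,7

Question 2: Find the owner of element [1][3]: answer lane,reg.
12,1

c=3→G=3  r=1→T=0,p=1
L=3*4+0=12  i=1=1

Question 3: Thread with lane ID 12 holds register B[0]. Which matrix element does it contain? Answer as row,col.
0,3

L=12=>grp=12>>2=3, tig=12&3=0
[0]=>row 0·2+0=0  col grp=3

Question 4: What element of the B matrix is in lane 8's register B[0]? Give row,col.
0,2

lane 8: g=2 (8/4), t=0 (8%4)
i=0: r=0*2+0=0, c=g=2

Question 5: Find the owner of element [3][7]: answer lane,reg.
c: 7->gid=7  r: 3->tid=1,i&1=1
L=7*4+1=29  i=1=1

29,1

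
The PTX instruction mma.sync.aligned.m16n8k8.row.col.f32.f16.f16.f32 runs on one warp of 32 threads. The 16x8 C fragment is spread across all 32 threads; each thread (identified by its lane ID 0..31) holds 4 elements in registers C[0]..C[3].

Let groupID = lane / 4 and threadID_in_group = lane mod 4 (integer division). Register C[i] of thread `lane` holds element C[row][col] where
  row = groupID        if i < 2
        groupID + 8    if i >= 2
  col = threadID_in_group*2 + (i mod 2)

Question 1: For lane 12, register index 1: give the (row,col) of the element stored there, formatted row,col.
lane 12: gid=3 (12/4), tid=0 (12%4)
i=1: r=3+0=3, c=0*2+1=1

3,1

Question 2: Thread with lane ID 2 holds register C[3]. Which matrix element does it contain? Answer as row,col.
L=2→G=2>>2=0, T=2&3=2
[3]→row 0+8=8  col 2·2+1=5

8,5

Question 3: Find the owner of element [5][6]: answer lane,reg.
r=5->g=5,rb=0  c=6->t=3,b0=0
L=5*4+3=23  i=0*2+0=0

23,0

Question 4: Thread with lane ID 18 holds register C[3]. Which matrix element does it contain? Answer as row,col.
12,5

18: g=4,t=2
[3] (4+8,2*2+1) = (12,5)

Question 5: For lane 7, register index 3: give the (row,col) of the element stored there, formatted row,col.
7: gr=1,th=3
[3] (1+8,3*2+1) = (9,7)

9,7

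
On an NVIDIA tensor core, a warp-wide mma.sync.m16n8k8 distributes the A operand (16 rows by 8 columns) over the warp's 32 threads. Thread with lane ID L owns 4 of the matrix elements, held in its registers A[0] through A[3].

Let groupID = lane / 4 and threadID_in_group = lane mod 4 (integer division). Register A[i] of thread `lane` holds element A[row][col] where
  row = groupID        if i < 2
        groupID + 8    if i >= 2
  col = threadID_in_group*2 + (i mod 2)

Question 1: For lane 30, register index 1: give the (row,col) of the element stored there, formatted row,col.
7,5

L=30→G=30>>2=7, T=30&3=2
[1]→row 7+0=7  col 2·2+1=5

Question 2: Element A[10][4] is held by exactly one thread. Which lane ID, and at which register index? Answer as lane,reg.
10,2

r=10->g=2,rb=1  c=4->t=2,b0=0
L=2*4+2=10  i=1*2+0=2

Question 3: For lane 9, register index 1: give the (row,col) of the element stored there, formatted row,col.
2,3

lane 9: gid=2 (9/4), tid=1 (9%4)
i=1: r=2+0=2, c=1*2+1=3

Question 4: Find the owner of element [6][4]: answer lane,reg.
26,0

r=6→G=6,rhi=0  c=4→T=2,p=0
L=6*4+2=26  i=0*2+0=0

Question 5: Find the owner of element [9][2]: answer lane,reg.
r=9->g=1,rb=1  c=2->t=1,b0=0
L=1*4+1=5  i=1*2+0=2

5,2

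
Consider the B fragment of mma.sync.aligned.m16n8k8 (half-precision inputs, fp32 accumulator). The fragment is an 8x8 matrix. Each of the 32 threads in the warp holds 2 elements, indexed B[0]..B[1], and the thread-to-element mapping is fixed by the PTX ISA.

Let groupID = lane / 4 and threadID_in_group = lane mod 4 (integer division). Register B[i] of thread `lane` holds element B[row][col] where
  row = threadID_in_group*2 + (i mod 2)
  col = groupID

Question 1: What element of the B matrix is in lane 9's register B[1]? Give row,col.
L=9→G=9>>2=2, T=9&3=1
[1]→row 1·2+1=3  col G=2

3,2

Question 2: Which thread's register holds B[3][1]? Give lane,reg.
c: 1->gid=1  r: 3->tid=1,i&1=1
L=1*4+1=5  i=1=1

5,1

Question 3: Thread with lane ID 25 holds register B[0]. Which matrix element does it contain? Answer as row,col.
L=25->gid=25>>2=6, tid=25&3=1
[0]->row 1·2+0=2  col gid=6

2,6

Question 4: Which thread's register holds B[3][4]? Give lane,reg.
c: 4->gid=4  r: 3->tid=1,i&1=1
L=4*4+1=17  i=1=1

17,1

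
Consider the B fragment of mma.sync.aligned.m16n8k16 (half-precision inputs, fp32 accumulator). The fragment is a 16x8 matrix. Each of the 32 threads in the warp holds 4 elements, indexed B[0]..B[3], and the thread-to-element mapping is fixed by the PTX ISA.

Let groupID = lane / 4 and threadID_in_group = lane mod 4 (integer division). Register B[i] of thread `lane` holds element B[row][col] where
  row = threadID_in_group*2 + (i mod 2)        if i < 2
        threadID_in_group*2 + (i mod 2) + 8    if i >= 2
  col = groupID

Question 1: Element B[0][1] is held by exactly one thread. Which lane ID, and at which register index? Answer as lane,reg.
c=1→G=1  r=0→rhi=0,T=0,p=0
L=1*4+0=4  i=0*2+0=0

4,0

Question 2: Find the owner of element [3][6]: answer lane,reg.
25,1

c: 6->gid=6  r: 3->r8=0,tid=1,i&1=1
L=6*4+1=25  i=0*2+1=1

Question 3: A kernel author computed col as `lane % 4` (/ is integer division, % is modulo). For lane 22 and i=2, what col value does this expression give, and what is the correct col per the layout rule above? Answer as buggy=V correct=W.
`lane % 4`[22,2]->2
22: gid=5,tid=2
[2] (2*2+0+8,5) = (12,5)
col: 2 vs 5

buggy=2 correct=5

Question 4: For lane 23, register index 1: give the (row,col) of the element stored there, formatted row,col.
L=23⇒gr=23>>2=5, th=23&3=3
[1]⇒row 3·2+1+0=7  col gr=5

7,5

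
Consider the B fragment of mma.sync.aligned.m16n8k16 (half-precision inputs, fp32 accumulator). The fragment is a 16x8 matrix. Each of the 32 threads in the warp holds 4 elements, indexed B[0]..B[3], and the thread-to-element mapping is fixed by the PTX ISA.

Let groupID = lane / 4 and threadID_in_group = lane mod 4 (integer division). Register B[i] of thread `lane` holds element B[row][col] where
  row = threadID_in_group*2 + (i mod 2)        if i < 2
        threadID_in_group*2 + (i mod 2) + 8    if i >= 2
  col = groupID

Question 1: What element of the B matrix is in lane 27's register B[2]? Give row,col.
14,6

lane 27: grp=6 (27/4), tig=3 (27%4)
i=2: r=3*2+0+8=14, c=grp=6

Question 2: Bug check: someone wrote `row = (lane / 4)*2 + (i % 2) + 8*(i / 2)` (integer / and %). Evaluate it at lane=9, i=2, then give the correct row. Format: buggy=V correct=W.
buggy=12 correct=10

`(lane / 4)*2 + (i % 2) + 8*(i / 2)`[9,2]->12
L=9->g=9>>2=2, t=9&3=1
[2]->row 1·2+0+8=10  col g=2
row: 12 vs 10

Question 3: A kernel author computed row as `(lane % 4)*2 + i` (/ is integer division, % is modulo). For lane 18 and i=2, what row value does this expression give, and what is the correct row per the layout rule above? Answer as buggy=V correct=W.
buggy=6 correct=12

`(lane % 4)*2 + i`[18,2]->6
18: gid=4,tid=2
[2] (2*2+0+8,4) = (12,4)
row: 6 vs 12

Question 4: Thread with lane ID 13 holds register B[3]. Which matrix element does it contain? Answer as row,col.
11,3

lane 13: gr=3 (13/4), th=1 (13%4)
i=3: r=1*2+1+8=11, c=gr=3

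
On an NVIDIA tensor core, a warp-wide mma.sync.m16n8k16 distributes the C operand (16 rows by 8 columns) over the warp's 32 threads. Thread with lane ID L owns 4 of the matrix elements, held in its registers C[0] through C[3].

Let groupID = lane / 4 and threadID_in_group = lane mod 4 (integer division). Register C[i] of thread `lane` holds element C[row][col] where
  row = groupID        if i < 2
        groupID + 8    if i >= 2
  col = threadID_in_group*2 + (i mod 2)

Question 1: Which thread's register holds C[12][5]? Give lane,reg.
18,3

r:12=>grp=4,rB=1  c:5=>tig=2,lo=1
L=4*4+2=18  i=1*2+1=3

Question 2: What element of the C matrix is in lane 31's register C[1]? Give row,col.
7,7

31: gr=7,th=3
[1] (7+0,3*2+1) = (7,7)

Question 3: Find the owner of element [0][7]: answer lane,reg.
3,1

r=0⇒gr=0,Rb=0  c=7⇒th=3,odd=1
L=0*4+3=3  i=0*2+1=1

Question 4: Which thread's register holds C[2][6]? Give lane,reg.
11,0

r: 2->gid=2,r8=0  c: 6->tid=3,i&1=0
L=2*4+3=11  i=0*2+0=0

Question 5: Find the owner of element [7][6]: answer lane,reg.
r=7->g=7,rb=0  c=6->t=3,b0=0
L=7*4+3=31  i=0*2+0=0

31,0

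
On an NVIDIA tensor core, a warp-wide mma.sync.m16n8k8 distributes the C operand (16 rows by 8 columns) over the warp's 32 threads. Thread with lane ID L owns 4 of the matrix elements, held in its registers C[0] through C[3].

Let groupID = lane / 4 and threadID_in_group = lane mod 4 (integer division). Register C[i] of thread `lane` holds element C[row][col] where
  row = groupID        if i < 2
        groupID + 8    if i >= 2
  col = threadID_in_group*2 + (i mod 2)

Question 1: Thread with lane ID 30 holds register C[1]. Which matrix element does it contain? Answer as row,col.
lane 30→30/4=7, 30 mod 4=2
i=1  r:7+0→7  c:2·2+1→5

7,5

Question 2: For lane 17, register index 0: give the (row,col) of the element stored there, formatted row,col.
lane 17: grp=4 (17/4), tig=1 (17%4)
i=0: r=4+0=4, c=1*2+0=2

4,2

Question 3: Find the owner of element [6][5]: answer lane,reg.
26,1

r: 6->gid=6,r8=0  c: 5->tid=2,i&1=1
L=6*4+2=26  i=0*2+1=1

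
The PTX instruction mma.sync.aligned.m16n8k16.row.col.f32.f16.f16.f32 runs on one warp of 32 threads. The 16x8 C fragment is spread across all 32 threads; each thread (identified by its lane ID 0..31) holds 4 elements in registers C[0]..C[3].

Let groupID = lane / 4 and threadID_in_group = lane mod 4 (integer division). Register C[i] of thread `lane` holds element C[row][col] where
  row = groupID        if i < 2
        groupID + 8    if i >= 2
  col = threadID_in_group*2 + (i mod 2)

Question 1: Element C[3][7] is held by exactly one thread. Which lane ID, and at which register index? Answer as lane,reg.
r=3→G=3,rhi=0  c=7→T=3,p=1
L=3*4+3=15  i=0*2+1=1

15,1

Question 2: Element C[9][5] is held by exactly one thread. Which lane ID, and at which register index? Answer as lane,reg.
6,3

r=9→G=1,rhi=1  c=5→T=2,p=1
L=1*4+2=6  i=1*2+1=3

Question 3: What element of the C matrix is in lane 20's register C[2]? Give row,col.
20: grp=5,tig=0
[2] (5+8,0*2+0) = (13,0)

13,0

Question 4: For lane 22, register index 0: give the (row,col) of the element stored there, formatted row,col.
5,4

L=22=>grp=22>>2=5, tig=22&3=2
[0]=>row 5+0=5  col 2·2+0=4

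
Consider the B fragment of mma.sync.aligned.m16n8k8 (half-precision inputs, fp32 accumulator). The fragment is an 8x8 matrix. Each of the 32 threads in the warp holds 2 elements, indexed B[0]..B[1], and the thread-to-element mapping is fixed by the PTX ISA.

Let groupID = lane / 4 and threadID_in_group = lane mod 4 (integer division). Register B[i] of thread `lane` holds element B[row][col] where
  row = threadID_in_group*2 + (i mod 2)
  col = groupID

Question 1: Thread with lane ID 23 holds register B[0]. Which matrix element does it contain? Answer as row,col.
L=23->gid=23>>2=5, tid=23&3=3
[0]->row 3·2+0=6  col gid=5

6,5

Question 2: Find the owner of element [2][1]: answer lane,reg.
c=1⇒gr=1  r=2⇒th=1,odd=0
L=1*4+1=5  i=0=0

5,0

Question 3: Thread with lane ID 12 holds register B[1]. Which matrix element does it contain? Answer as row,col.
1,3

lane 12=>12/4=3, 12 mod 4=0
i=1  r:2·0+1=>1  c:3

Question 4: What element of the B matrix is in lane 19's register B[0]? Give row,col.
lane 19: g=4 (19/4), t=3 (19%4)
i=0: r=3*2+0=6, c=g=4

6,4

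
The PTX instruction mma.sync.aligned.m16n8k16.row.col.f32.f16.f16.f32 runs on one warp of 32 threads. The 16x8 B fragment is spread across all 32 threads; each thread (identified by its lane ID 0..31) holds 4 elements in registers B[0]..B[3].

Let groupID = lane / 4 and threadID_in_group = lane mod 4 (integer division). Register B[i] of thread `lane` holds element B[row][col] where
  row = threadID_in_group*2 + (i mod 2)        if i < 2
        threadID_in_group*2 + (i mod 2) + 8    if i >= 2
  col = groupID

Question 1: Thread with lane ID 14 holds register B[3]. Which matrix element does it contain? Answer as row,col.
13,3

14: gr=3,th=2
[3] (2*2+1+8,3) = (13,3)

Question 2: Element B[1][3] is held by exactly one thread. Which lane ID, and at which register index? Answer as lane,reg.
12,1

c=3→G=3  r=1→rhi=0,T=0,p=1
L=3*4+0=12  i=0*2+1=1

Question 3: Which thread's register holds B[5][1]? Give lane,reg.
6,1

c:1=>grp=1  r:5=>rB=0,tig=2,lo=1
L=1*4+2=6  i=0*2+1=1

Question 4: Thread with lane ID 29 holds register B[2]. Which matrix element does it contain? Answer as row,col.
L=29→G=29>>2=7, T=29&3=1
[2]→row 1·2+0+8=10  col G=7

10,7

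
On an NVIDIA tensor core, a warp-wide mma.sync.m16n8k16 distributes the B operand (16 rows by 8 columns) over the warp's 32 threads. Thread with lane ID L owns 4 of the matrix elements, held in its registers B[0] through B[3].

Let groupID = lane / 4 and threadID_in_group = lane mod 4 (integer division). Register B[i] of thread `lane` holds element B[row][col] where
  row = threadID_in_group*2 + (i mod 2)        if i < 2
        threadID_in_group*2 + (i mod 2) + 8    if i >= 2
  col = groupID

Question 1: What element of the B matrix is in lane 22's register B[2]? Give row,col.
lane 22: G=5 (22/4), T=2 (22%4)
i=2: r=2*2+0+8=12, c=G=5

12,5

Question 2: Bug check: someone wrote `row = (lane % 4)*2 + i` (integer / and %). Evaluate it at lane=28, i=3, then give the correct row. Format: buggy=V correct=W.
`(lane % 4)*2 + i`[28,3]->3
28: g=7,t=0
[3] (0*2+1+8,7) = (9,7)
row: 3 vs 9

buggy=3 correct=9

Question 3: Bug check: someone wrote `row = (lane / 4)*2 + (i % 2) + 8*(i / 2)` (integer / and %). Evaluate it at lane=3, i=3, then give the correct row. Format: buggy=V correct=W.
buggy=9 correct=15

`(lane / 4)*2 + (i % 2) + 8*(i / 2)`[3,3]->9
lane 3: gid=0 (3/4), tid=3 (3%4)
i=3: r=3*2+1+8=15, c=gid=0
row: 9 vs 15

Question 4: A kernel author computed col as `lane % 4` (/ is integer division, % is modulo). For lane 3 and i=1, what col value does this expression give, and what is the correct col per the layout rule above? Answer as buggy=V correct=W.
buggy=3 correct=0

`lane % 4`[3,1]→3
lane 3: G=0 (3/4), T=3 (3%4)
i=1: r=3*2+1+0=7, c=G=0
col: 3 vs 0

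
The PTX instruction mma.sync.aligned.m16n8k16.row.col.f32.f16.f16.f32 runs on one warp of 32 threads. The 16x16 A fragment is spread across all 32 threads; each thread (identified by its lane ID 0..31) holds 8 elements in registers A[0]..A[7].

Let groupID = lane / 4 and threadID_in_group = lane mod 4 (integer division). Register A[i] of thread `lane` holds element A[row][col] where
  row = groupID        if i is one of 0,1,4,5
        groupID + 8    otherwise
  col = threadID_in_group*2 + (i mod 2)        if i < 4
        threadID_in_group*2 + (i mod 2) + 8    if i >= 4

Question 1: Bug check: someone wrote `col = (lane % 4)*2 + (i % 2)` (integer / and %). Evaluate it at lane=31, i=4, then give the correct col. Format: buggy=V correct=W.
`(lane % 4)*2 + (i % 2)`[31,4]→6
L=31→G=31>>2=7, T=31&3=3
[4]→row 7+0=7  col 3·2+0+8=14
col: 6 vs 14

buggy=6 correct=14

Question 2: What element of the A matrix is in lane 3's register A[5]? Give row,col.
0,15

lane 3: gr=0 (3/4), th=3 (3%4)
i=5: r=0+0=0, c=3*2+1+8=15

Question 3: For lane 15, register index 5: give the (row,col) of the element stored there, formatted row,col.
L=15→G=15>>2=3, T=15&3=3
[5]→row 3+0=3  col 3·2+1+8=15

3,15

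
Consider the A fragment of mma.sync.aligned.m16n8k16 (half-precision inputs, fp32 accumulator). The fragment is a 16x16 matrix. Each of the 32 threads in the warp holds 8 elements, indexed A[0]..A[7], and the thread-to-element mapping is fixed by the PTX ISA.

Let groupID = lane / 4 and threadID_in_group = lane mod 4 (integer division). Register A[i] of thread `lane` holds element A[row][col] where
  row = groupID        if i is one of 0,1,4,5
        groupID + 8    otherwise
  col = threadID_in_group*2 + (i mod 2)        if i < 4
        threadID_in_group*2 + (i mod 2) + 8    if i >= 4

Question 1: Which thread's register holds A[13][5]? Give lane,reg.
22,3

r=13⇒gr=5,Rb=1  c=5⇒Cb=0,th=2,odd=1
L=5*4+2=22  i=0*4+1*2+1=3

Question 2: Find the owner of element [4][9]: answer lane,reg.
16,5

r=4⇒gr=4,Rb=0  c=9⇒Cb=1,th=0,odd=1
L=4*4+0=16  i=1*4+0*2+1=5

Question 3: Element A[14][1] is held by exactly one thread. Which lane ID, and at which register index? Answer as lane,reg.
24,3

r: 14->gid=6,r8=1  c: 1->c8=0,tid=0,i&1=1
L=6*4+0=24  i=0*4+1*2+1=3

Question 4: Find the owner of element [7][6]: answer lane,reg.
r=7→G=7,rhi=0  c=6→chi=0,T=3,p=0
L=7*4+3=31  i=0*4+0*2+0=0

31,0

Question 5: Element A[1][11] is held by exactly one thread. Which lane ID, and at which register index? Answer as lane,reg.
5,5

r=1->g=1,rb=0  c=11->cb=1,t=1,b0=1
L=1*4+1=5  i=1*4+0*2+1=5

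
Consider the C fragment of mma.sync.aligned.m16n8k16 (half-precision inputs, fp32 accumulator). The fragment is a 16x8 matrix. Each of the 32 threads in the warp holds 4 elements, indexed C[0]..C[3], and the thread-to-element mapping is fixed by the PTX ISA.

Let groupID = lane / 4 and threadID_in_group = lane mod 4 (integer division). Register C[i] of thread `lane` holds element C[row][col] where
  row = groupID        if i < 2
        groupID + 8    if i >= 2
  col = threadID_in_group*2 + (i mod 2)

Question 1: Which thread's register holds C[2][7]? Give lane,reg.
r: 2->gid=2,r8=0  c: 7->tid=3,i&1=1
L=2*4+3=11  i=0*2+1=1

11,1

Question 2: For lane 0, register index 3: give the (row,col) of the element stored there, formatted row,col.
8,1

lane 0: grp=0 (0/4), tig=0 (0%4)
i=3: r=0+8=8, c=0*2+1=1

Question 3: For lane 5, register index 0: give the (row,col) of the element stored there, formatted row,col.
1,2

5: g=1,t=1
[0] (1+0,1*2+0) = (1,2)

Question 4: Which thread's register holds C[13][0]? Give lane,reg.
r=13->g=5,rb=1  c=0->t=0,b0=0
L=5*4+0=20  i=1*2+0=2

20,2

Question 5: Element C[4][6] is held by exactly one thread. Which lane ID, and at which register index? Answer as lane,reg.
19,0

r=4->g=4,rb=0  c=6->t=3,b0=0
L=4*4+3=19  i=0*2+0=0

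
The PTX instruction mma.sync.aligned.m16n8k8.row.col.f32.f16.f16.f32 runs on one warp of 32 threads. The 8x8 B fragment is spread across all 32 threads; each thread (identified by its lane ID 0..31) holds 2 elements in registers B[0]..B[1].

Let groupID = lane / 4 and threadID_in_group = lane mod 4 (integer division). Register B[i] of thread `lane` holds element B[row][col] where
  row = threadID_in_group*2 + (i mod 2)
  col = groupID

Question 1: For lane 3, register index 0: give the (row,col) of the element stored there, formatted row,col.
6,0

L=3->g=3>>2=0, t=3&3=3
[0]->row 3·2+0=6  col g=0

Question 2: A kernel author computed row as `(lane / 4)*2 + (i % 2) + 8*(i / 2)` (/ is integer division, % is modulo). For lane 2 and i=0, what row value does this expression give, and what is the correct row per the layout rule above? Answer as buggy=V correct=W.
buggy=0 correct=4

`(lane / 4)*2 + (i % 2) + 8*(i / 2)`[2,0]⇒0
lane 2: gr=0 (2/4), th=2 (2%4)
i=0: r=2*2+0=4, c=gr=0
row: 0 vs 4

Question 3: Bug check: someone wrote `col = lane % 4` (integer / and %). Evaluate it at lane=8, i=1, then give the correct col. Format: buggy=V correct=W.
`lane % 4`[8,1]=>0
8: grp=2,tig=0
[1] (0*2+1,2) = (1,2)
col: 0 vs 2

buggy=0 correct=2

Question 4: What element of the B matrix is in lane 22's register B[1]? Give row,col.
5,5

22: gid=5,tid=2
[1] (2*2+1,5) = (5,5)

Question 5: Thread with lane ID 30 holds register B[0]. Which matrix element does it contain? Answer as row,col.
30: g=7,t=2
[0] (2*2+0,7) = (4,7)

4,7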